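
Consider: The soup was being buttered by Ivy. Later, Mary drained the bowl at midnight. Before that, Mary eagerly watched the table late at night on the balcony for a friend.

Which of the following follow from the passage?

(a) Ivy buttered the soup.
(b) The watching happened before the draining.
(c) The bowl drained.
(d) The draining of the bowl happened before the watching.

(b), (c)

(a) Not entailed — 'was buttering' is progressive on an accomplishment; it does not entail the completed 'buttered'.
(b) Entailed — the narrative places the watching before the draining.
(c) Entailed — 'Mary drained the bowl' is causative; it entails the inchoative 'the bowl drained'.
(d) Not entailed — the narrative places the watching before the draining, not after.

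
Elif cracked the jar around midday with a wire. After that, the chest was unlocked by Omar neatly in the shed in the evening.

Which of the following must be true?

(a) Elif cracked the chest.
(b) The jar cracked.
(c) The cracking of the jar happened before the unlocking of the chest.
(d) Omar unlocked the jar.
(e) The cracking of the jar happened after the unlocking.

(a) Not entailed — Elif cracked the jar, not the chest; the chest belongs to the unlocking event.
(b) Entailed — 'Elif cracked the jar' is causative; it entails the inchoative 'the jar cracked'.
(c) Entailed — the narrative places the cracking before the unlocking.
(d) Not entailed — Omar unlocked the chest, not the jar; the jar belongs to the cracking event.
(e) Not entailed — the narrative places the cracking before the unlocking, not after.

(b), (c)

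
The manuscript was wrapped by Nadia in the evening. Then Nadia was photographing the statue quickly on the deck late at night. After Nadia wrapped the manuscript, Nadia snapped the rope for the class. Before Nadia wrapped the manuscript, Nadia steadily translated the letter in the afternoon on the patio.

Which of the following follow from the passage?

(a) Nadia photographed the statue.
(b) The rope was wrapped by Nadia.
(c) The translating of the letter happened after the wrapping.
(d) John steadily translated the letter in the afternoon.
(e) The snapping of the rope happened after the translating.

(a) Not entailed — 'was photographing' is progressive on an accomplishment; it does not entail the completed 'photographed'.
(b) Not entailed — Nadia wrapped the manuscript, not the rope; the rope belongs to the snapping event.
(c) Not entailed — the narrative places the translating before the wrapping, not after.
(d) Not entailed — the passage has Nadia translating the letter, not John.
(e) Entailed — the narrative places the translating before the snapping.

(e)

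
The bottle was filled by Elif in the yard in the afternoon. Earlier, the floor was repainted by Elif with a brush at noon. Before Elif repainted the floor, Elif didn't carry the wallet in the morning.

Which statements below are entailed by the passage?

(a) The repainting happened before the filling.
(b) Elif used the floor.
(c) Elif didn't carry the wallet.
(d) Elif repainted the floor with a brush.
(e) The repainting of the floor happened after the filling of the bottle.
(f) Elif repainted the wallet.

(a) Entailed — the narrative places the repainting before the filling.
(b) Not entailed — the floor is the patient, not an instrument — Elif used a brush.
(c) Not entailed — dropping 'in the morning' under negation is not valid — the original leaves open that Elif carried the wallet some other way.
(d) Entailed — this follows by dropping conjuncts from the repainting event's description.
(e) Not entailed — the narrative places the repainting before the filling, not after.
(f) Not entailed — Elif repainted the floor, not the wallet; the wallet belongs to the carrying event.

(a), (d)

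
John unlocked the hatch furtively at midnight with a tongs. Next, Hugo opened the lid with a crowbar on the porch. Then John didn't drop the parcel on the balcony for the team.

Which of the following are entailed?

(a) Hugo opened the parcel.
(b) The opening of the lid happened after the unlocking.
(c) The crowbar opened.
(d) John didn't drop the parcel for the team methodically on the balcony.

(a) Not entailed — Hugo opened the lid, not the parcel; the parcel belongs to the dropping event.
(b) Entailed — the narrative places the unlocking before the opening.
(c) Not entailed — the lid is what opened, not the crowbar.
(d) Entailed — under negation, adding a further restriction is entailed: if no such dropping event occurred, none occurred methodically either.

(b), (d)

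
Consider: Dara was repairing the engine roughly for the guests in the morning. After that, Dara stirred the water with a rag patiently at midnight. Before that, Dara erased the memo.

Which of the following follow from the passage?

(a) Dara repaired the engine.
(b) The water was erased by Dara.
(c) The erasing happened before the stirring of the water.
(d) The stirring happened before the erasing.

(c)

(a) Not entailed — 'was repairing' is progressive on an accomplishment; it does not entail the completed 'repaired'.
(b) Not entailed — Dara erased the memo, not the water; the water belongs to the stirring event.
(c) Entailed — the narrative places the erasing before the stirring.
(d) Not entailed — the narrative places the erasing before the stirring, not after.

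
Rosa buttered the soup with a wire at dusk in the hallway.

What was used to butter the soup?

a wire

'with a wire' marks the instrument of the buttering event.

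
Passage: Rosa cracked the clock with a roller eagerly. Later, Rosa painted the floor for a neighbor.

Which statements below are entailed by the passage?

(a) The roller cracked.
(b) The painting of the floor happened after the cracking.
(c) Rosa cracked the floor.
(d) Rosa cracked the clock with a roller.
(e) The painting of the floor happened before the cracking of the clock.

(b), (d)

(a) Not entailed — the clock is what cracked, not the roller.
(b) Entailed — the narrative places the cracking before the painting.
(c) Not entailed — Rosa cracked the clock, not the floor; the floor belongs to the painting event.
(d) Entailed — dropping 'eagerly' leaves a sub-description the original still satisfies.
(e) Not entailed — the narrative places the cracking before the painting, not after.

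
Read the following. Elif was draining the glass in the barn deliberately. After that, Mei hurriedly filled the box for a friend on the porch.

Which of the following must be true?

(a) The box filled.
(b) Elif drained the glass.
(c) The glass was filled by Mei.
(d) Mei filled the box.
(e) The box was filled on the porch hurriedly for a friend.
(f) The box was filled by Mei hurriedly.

(a), (d), (e), (f)

(a) Entailed — 'Mei filled the box' is causative; it entails the inchoative 'the box filled'.
(b) Not entailed — 'was draining' is progressive on an accomplishment; it does not entail the completed 'drained'.
(c) Not entailed — Mei filled the box, not the glass; the glass belongs to the draining event.
(d) Entailed — dropping 'hurriedly', 'on the porch', 'for a friend' leaves a sub-description the original still satisfies.
(e) Entailed — the original entails any weakening of itself; this just generalizes the agent.
(f) Entailed — the original entails any weakening of itself; this just drops 'on the porch', 'for a friend'.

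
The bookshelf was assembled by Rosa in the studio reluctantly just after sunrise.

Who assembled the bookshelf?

'Rosa' marks the agent of the assembling event.

Rosa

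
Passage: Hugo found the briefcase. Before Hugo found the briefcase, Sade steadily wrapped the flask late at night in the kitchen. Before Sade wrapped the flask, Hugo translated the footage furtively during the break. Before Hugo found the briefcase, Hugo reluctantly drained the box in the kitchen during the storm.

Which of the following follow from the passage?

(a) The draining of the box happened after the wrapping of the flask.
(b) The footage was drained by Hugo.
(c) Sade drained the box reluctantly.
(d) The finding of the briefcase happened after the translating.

(d)

(a) Not entailed — the narrative doesn't order the wrapping relative to the draining.
(b) Not entailed — Hugo drained the box, not the footage; the footage belongs to the translating event.
(c) Not entailed — the passage has Hugo draining the box, not Sade.
(d) Entailed — the narrative places the translating before the finding.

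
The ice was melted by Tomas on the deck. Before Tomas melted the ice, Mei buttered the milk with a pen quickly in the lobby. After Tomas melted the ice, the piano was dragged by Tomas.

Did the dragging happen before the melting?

The narrative orders the melting before the dragging.

no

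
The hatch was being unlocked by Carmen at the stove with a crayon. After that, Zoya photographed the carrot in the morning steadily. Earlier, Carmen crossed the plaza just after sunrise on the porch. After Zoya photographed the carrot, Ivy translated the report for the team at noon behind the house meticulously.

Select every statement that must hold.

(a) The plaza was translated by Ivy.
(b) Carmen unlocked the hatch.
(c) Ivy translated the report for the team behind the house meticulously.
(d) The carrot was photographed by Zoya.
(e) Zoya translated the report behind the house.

(a) Not entailed — Ivy translated the report, not the plaza; the plaza belongs to the crossing event.
(b) Not entailed — 'was unlocking' is progressive on an accomplishment; it does not entail the completed 'unlocked'.
(c) Entailed — the original entails any weakening of itself; this just drops 'at noon'.
(d) Entailed — every conjunct here is already in the original photographing event.
(e) Not entailed — the passage has Ivy translating the report, not Zoya.

(c), (d)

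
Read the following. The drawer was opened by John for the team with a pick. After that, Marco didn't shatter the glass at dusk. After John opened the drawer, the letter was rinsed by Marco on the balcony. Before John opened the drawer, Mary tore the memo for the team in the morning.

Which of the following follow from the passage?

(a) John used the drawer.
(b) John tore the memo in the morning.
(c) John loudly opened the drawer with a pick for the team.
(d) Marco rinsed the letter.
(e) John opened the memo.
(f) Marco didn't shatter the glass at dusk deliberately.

(d), (f)

(a) Not entailed — the drawer is the patient, not an instrument — John used a pick.
(b) Not entailed — the passage has Mary tearing the memo, not John.
(c) Not entailed — 'loudly' adds information not in the original event.
(d) Entailed — the original entails any weakening of itself; this just drops 'on the balcony'.
(e) Not entailed — John opened the drawer, not the memo; the memo belongs to the tearing event.
(f) Entailed — under negation, adding a further restriction is entailed: if no such shattering event occurred, none occurred deliberately either.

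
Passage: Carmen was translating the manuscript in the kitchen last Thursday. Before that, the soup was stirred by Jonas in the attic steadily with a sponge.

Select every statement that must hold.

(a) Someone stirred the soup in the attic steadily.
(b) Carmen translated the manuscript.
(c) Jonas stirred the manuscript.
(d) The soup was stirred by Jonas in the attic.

(a) Entailed — dropping 'with a sponge' and generalizing the agent leaves a sub-description the original still satisfies.
(b) Not entailed — 'was translating' is progressive on an accomplishment; it does not entail the completed 'translated'.
(c) Not entailed — Jonas stirred the soup, not the manuscript; the manuscript belongs to the translating event.
(d) Entailed — dropping 'steadily', 'with a sponge' leaves a sub-description the original still satisfies.

(a), (d)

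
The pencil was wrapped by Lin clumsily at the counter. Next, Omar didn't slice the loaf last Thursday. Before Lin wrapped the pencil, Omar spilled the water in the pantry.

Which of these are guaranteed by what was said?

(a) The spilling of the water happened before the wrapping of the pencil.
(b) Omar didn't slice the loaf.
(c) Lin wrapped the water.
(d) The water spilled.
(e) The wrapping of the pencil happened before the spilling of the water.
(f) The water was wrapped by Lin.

(a) Entailed — the narrative places the spilling before the wrapping.
(b) Not entailed — dropping 'last Thursday' under negation is not valid — the original leaves open that Omar sliced the loaf some other way.
(c) Not entailed — Lin wrapped the pencil, not the water; the water belongs to the spilling event.
(d) Entailed — 'Omar spilled the water' is causative; it entails the inchoative 'the water spilled'.
(e) Not entailed — the narrative places the spilling before the wrapping, not after.
(f) Not entailed — Lin wrapped the pencil, not the water; the water belongs to the spilling event.

(a), (d)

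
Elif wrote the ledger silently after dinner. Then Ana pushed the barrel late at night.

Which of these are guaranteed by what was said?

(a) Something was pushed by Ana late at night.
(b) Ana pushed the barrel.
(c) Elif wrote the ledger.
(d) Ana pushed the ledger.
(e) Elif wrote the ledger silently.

(a) Entailed — every conjunct here is already in the original pushing event.
(b) Entailed — the original entails any weakening of itself; this just drops 'late at night'.
(c) Entailed — dropping 'silently', 'after dinner' leaves a sub-description the original still satisfies.
(d) Not entailed — Ana pushed the barrel, not the ledger; the ledger belongs to the writing event.
(e) Entailed — the original entails any weakening of itself; this just drops 'after dinner'.

(a), (b), (c), (e)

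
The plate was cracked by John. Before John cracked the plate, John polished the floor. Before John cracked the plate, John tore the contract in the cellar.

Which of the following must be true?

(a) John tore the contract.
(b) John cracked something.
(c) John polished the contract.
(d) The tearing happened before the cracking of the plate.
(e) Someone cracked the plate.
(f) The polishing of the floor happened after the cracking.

(a), (b), (d), (e)

(a) Entailed — dropping 'in the cellar' leaves a sub-description the original still satisfies.
(b) Entailed — every conjunct here is already in the original cracking event.
(c) Not entailed — John polished the floor, not the contract; the contract belongs to the tearing event.
(d) Entailed — the narrative places the tearing before the cracking.
(e) Entailed — every conjunct here is already in the original cracking event.
(f) Not entailed — the narrative places the polishing before the cracking, not after.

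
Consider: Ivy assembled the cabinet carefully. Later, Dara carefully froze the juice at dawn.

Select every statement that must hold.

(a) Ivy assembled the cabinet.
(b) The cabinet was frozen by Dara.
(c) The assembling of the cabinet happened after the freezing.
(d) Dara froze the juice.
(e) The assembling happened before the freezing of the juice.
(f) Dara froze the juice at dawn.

(a) Entailed — every conjunct here is already in the original assembling event.
(b) Not entailed — Dara froze the juice, not the cabinet; the cabinet belongs to the assembling event.
(c) Not entailed — the narrative places the assembling before the freezing, not after.
(d) Entailed — this follows by dropping conjuncts from the freezing event's description.
(e) Entailed — the narrative places the assembling before the freezing.
(f) Entailed — dropping 'carefully' leaves a sub-description the original still satisfies.

(a), (d), (e), (f)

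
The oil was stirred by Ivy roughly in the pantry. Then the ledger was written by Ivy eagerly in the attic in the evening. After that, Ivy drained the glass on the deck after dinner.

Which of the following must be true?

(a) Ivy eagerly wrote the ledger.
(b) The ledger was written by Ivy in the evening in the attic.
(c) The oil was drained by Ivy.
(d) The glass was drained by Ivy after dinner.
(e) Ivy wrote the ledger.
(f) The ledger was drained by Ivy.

(a) Entailed — dropping 'in the attic', 'in the evening' leaves a sub-description the original still satisfies.
(b) Entailed — the original entails any weakening of itself; this just drops 'eagerly'.
(c) Not entailed — Ivy drained the glass, not the oil; the oil belongs to the stirring event.
(d) Entailed — every conjunct here is already in the original draining event.
(e) Entailed — every conjunct here is already in the original writing event.
(f) Not entailed — Ivy drained the glass, not the ledger; the ledger belongs to the writing event.

(a), (b), (d), (e)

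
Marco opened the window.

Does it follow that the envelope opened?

no

Nothing is said about any envelope; only the window is affected.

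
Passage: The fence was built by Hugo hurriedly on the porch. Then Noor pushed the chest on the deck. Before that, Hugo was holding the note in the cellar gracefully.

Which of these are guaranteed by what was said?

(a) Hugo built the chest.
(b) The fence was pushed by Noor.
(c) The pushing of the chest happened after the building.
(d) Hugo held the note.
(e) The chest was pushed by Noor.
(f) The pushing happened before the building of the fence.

(c), (d), (e)

(a) Not entailed — Hugo built the fence, not the chest; the chest belongs to the pushing event.
(b) Not entailed — Noor pushed the chest, not the fence; the fence belongs to the building event.
(c) Entailed — the narrative places the building before the pushing.
(d) Entailed — 'hold' is an activity; 'was holding' entails that some holding happened, so 'held' holds.
(e) Entailed — this follows by dropping conjuncts from the pushing event's description.
(f) Not entailed — the narrative places the building before the pushing, not after.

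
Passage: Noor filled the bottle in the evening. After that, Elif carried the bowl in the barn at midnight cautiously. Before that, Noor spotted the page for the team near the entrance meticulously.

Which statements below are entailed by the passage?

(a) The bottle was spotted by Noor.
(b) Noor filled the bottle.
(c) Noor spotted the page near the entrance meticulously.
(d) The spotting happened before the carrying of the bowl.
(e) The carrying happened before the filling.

(a) Not entailed — Noor spotted the page, not the bottle; the bottle belongs to the filling event.
(b) Entailed — dropping 'in the evening' leaves a sub-description the original still satisfies.
(c) Entailed — the original entails any weakening of itself; this just drops 'for the team'.
(d) Entailed — the narrative places the spotting before the carrying.
(e) Not entailed — the narrative places the filling before the carrying, not after.

(b), (c), (d)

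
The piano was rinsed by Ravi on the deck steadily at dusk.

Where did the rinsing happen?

'on the deck' marks the location of the rinsing event.

on the deck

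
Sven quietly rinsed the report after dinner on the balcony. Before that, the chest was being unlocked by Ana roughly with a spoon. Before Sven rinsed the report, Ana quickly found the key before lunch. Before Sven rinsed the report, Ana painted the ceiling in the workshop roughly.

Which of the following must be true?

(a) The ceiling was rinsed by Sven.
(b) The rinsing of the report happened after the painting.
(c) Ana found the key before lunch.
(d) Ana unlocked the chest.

(a) Not entailed — Sven rinsed the report, not the ceiling; the ceiling belongs to the painting event.
(b) Entailed — the narrative places the painting before the rinsing.
(c) Entailed — the original entails any weakening of itself; this just drops 'quickly'.
(d) Not entailed — 'was unlocking' is progressive on an accomplishment; it does not entail the completed 'unlocked'.

(b), (c)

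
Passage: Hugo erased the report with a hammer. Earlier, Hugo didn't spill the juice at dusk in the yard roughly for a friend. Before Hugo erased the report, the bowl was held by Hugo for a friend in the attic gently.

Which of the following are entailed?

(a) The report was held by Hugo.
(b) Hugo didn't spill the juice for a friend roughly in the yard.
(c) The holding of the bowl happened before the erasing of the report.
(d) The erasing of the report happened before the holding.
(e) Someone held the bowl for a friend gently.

(a) Not entailed — Hugo held the bowl, not the report; the report belongs to the erasing event.
(b) Not entailed — dropping 'at dusk' under negation is not valid — the original leaves open that Hugo spilled the juice some other way.
(c) Entailed — the narrative places the holding before the erasing.
(d) Not entailed — the narrative places the holding before the erasing, not after.
(e) Entailed — this follows by dropping conjuncts from the holding event's description.

(c), (e)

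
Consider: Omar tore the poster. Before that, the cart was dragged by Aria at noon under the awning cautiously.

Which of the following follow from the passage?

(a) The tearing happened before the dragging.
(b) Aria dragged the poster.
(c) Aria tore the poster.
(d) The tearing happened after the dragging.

(a) Not entailed — the narrative places the dragging before the tearing, not after.
(b) Not entailed — Aria dragged the cart, not the poster; the poster belongs to the tearing event.
(c) Not entailed — the passage has Omar tearing the poster, not Aria.
(d) Entailed — the narrative places the dragging before the tearing.

(d)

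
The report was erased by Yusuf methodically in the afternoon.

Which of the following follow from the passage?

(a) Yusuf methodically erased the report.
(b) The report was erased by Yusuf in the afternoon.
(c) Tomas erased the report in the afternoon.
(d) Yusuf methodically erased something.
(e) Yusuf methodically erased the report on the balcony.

(a) Entailed — this follows by dropping conjuncts from the erasing event's description.
(b) Entailed — the original entails any weakening of itself; this just drops 'methodically'.
(c) Not entailed — the passage has Yusuf erasing the report, not Tomas.
(d) Entailed — dropping 'in the afternoon' and generalizing the patient leaves a sub-description the original still satisfies.
(e) Not entailed — 'on the balcony' adds information not in the original event.

(a), (b), (d)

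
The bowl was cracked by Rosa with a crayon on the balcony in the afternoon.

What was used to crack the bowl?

a crayon

'with a crayon' marks the instrument of the cracking event.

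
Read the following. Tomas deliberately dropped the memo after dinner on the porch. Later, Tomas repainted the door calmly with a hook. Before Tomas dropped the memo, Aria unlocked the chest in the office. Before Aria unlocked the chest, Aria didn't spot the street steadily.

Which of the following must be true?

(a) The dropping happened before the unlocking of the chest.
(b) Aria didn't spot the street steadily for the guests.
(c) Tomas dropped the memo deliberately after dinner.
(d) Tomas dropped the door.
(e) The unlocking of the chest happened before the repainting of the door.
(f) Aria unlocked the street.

(a) Not entailed — the narrative places the unlocking before the dropping, not after.
(b) Entailed — under negation, adding a further restriction is entailed: if no such spotting event occurred, none occurred for the guests either.
(c) Entailed — the original entails any weakening of itself; this just drops 'on the porch'.
(d) Not entailed — Tomas dropped the memo, not the door; the door belongs to the repainting event.
(e) Entailed — the narrative places the unlocking before the repainting.
(f) Not entailed — Aria unlocked the chest, not the street; the street belongs to the spotting event.

(b), (c), (e)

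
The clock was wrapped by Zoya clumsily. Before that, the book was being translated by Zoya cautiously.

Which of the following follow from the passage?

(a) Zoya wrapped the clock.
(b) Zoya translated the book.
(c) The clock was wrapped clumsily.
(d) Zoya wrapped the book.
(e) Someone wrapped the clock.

(a), (c), (e)

(a) Entailed — the original entails any weakening of itself; this just drops 'clumsily'.
(b) Not entailed — 'was translating' is progressive on an accomplishment; it does not entail the completed 'translated'.
(c) Entailed — the original entails any weakening of itself; this just generalizes the agent.
(d) Not entailed — Zoya wrapped the clock, not the book; the book belongs to the translating event.
(e) Entailed — this follows by dropping conjuncts from the wrapping event's description.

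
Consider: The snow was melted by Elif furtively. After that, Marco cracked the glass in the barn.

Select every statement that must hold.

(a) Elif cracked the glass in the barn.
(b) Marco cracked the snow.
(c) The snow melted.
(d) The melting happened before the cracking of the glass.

(c), (d)

(a) Not entailed — the passage has Marco cracking the glass, not Elif.
(b) Not entailed — Marco cracked the glass, not the snow; the snow belongs to the melting event.
(c) Entailed — 'Elif melted the snow' is causative; it entails the inchoative 'the snow melted'.
(d) Entailed — the narrative places the melting before the cracking.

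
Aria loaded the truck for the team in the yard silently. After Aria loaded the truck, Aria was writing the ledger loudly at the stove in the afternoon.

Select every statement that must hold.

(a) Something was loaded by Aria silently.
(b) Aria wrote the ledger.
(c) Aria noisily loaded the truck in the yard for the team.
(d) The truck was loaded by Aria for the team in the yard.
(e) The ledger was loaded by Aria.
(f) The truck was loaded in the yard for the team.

(a), (d), (f)

(a) Entailed — dropping 'in the yard', 'for the team' and generalizing the patient leaves a sub-description the original still satisfies.
(b) Not entailed — 'was writing' is progressive on an accomplishment; it does not entail the completed 'wrote'.
(c) Not entailed — 'noisily' adds a manner not in (and inconsistent with) the original.
(d) Entailed — this follows by dropping conjuncts from the loading event's description.
(e) Not entailed — Aria loaded the truck, not the ledger; the ledger belongs to the writing event.
(f) Entailed — the original entails any weakening of itself; this just drops 'silently' and generalizes the agent.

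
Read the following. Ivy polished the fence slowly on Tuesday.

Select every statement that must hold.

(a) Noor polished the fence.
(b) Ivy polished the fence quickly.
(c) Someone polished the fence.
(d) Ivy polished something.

(a) Not entailed — the passage has Ivy polishing the fence, not Noor.
(b) Not entailed — 'quickly' adds a manner not in (and inconsistent with) the original.
(c) Entailed — dropping 'on Tuesday', 'slowly' and generalizing the agent leaves a sub-description the original still satisfies.
(d) Entailed — every conjunct here is already in the original polishing event.

(c), (d)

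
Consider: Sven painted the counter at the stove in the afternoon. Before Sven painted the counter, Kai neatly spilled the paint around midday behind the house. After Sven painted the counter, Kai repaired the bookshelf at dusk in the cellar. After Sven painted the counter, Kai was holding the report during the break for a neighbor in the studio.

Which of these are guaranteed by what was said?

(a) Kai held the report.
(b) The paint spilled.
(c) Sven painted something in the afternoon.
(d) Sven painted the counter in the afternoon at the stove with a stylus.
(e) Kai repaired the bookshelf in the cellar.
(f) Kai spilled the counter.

(a) Entailed — 'hold' is an activity; 'was holding' entails that some holding happened, so 'held' holds.
(b) Entailed — 'Kai spilled the paint' is causative; it entails the inchoative 'the paint spilled'.
(c) Entailed — every conjunct here is already in the original painting event.
(d) Not entailed — 'with a stylus' adds information not in the original event.
(e) Entailed — dropping 'at dusk' leaves a sub-description the original still satisfies.
(f) Not entailed — Kai spilled the paint, not the counter; the counter belongs to the painting event.

(a), (b), (c), (e)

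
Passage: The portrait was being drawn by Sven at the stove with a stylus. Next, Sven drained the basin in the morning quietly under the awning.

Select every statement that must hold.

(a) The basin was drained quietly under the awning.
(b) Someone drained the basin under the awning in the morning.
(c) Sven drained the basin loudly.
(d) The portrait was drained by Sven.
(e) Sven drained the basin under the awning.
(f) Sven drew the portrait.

(a), (b), (e)

(a) Entailed — this follows by dropping conjuncts from the draining event's description.
(b) Entailed — the original entails any weakening of itself; this just drops 'quietly' and generalizes the agent.
(c) Not entailed — 'loudly' adds a manner not in (and inconsistent with) the original.
(d) Not entailed — Sven drained the basin, not the portrait; the portrait belongs to the drawing event.
(e) Entailed — this follows by dropping conjuncts from the draining event's description.
(f) Not entailed — 'was drawing' is progressive on an accomplishment; it does not entail the completed 'drew'.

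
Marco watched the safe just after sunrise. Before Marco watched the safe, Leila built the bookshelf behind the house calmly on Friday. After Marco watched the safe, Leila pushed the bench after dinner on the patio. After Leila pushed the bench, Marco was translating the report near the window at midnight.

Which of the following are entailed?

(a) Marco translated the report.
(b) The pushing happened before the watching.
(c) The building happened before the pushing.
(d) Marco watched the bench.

(c)

(a) Not entailed — 'was translating' is progressive on an accomplishment; it does not entail the completed 'translated'.
(b) Not entailed — the narrative places the watching before the pushing, not after.
(c) Entailed — the narrative places the building before the pushing.
(d) Not entailed — Marco watched the safe, not the bench; the bench belongs to the pushing event.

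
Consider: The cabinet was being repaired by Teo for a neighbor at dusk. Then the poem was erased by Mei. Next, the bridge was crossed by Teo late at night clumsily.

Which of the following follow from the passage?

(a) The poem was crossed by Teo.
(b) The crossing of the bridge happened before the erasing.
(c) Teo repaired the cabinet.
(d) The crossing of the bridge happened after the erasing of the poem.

(d)

(a) Not entailed — Teo crossed the bridge, not the poem; the poem belongs to the erasing event.
(b) Not entailed — the narrative places the erasing before the crossing, not after.
(c) Not entailed — 'was repairing' is progressive on an accomplishment; it does not entail the completed 'repaired'.
(d) Entailed — the narrative places the erasing before the crossing.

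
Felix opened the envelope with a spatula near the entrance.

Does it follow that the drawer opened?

Nothing is said about any drawer; only the envelope is affected.

no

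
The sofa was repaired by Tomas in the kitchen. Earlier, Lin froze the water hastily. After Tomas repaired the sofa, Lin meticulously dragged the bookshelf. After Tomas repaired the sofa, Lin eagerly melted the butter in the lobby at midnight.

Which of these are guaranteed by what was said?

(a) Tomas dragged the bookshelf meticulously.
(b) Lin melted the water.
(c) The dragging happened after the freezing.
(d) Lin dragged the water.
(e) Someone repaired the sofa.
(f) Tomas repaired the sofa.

(a) Not entailed — the passage has Lin dragging the bookshelf, not Tomas.
(b) Not entailed — Lin melted the butter, not the water; the water belongs to the freezing event.
(c) Entailed — the narrative places the freezing before the dragging.
(d) Not entailed — Lin dragged the bookshelf, not the water; the water belongs to the freezing event.
(e) Entailed — the original entails any weakening of itself; this just drops 'in the kitchen' and generalizes the agent.
(f) Entailed — dropping 'in the kitchen' leaves a sub-description the original still satisfies.

(c), (e), (f)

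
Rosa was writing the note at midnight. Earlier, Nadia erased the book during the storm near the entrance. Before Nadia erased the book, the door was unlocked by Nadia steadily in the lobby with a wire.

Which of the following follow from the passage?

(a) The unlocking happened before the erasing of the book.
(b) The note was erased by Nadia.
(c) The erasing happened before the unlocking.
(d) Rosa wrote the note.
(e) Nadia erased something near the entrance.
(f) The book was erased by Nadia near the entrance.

(a) Entailed — the narrative places the unlocking before the erasing.
(b) Not entailed — Nadia erased the book, not the note; the note belongs to the writing event.
(c) Not entailed — the narrative places the unlocking before the erasing, not after.
(d) Not entailed — 'was writing' is progressive on an accomplishment; it does not entail the completed 'wrote'.
(e) Entailed — every conjunct here is already in the original erasing event.
(f) Entailed — this follows by dropping conjuncts from the erasing event's description.

(a), (e), (f)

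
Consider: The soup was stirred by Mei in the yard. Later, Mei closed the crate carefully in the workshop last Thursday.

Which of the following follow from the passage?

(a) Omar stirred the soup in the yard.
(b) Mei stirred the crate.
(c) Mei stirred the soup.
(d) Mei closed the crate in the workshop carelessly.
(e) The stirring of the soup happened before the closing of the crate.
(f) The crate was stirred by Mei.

(a) Not entailed — the passage has Mei stirring the soup, not Omar.
(b) Not entailed — Mei stirred the soup, not the crate; the crate belongs to the closing event.
(c) Entailed — this follows by dropping conjuncts from the stirring event's description.
(d) Not entailed — 'carelessly' adds a manner not in (and inconsistent with) the original.
(e) Entailed — the narrative places the stirring before the closing.
(f) Not entailed — Mei stirred the soup, not the crate; the crate belongs to the closing event.

(c), (e)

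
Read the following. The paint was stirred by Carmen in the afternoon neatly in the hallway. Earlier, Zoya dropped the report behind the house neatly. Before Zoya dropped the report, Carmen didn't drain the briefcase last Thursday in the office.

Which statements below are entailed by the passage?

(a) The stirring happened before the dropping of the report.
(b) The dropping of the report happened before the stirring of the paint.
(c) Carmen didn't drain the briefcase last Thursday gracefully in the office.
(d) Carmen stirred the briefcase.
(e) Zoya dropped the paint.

(a) Not entailed — the narrative places the dropping before the stirring, not after.
(b) Entailed — the narrative places the dropping before the stirring.
(c) Entailed — under negation, adding a further restriction is entailed: if no such draining event occurred, none occurred gracefully either.
(d) Not entailed — Carmen stirred the paint, not the briefcase; the briefcase belongs to the draining event.
(e) Not entailed — Zoya dropped the report, not the paint; the paint belongs to the stirring event.

(b), (c)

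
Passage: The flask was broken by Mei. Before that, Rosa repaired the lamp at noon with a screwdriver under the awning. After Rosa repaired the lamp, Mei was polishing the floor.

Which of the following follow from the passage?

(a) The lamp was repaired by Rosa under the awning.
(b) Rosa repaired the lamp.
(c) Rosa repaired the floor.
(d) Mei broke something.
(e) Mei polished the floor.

(a) Entailed — every conjunct here is already in the original repairing event.
(b) Entailed — the original entails any weakening of itself; this just drops 'under the awning', 'at noon', 'with a screwdriver'.
(c) Not entailed — Rosa repaired the lamp, not the floor; the floor belongs to the polishing event.
(d) Entailed — the original entails any weakening of itself; this just generalizes the patient.
(e) Entailed — 'polish' is an activity; 'was polishing' entails that some polishing happened, so 'polished' holds.

(a), (b), (d), (e)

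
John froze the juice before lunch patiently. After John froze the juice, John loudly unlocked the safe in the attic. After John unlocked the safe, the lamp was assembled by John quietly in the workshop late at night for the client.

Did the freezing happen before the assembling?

The narrative orders the freezing before the assembling.

yes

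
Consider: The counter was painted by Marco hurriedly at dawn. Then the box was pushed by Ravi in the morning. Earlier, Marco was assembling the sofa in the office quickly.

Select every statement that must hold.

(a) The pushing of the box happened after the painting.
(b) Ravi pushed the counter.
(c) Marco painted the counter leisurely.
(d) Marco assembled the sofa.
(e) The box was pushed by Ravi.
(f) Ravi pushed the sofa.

(a), (e)

(a) Entailed — the narrative places the painting before the pushing.
(b) Not entailed — Ravi pushed the box, not the counter; the counter belongs to the painting event.
(c) Not entailed — 'leisurely' adds a manner not in (and inconsistent with) the original.
(d) Not entailed — 'was assembling' is progressive on an accomplishment; it does not entail the completed 'assembled'.
(e) Entailed — every conjunct here is already in the original pushing event.
(f) Not entailed — Ravi pushed the box, not the sofa; the sofa belongs to the assembling event.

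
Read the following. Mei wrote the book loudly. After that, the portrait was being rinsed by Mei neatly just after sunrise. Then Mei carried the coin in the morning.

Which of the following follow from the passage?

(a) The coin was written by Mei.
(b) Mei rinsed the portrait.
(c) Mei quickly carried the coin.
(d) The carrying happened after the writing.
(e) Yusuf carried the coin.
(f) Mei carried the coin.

(b), (d), (f)

(a) Not entailed — Mei wrote the book, not the coin; the coin belongs to the carrying event.
(b) Entailed — 'rinse' is an activity; 'was rinsing' entails that some rinsing happened, so 'rinsed' holds.
(c) Not entailed — 'quickly' adds information not in the original event.
(d) Entailed — the narrative places the writing before the carrying.
(e) Not entailed — the passage has Mei carrying the coin, not Yusuf.
(f) Entailed — every conjunct here is already in the original carrying event.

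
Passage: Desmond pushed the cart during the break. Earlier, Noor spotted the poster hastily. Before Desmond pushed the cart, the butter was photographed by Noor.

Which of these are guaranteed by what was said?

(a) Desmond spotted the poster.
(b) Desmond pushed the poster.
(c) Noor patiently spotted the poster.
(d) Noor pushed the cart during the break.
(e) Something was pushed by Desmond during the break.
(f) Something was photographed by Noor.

(a) Not entailed — the passage has Noor spotting the poster, not Desmond.
(b) Not entailed — Desmond pushed the cart, not the poster; the poster belongs to the spotting event.
(c) Not entailed — 'patiently' adds a manner not in (and inconsistent with) the original.
(d) Not entailed — the passage has Desmond pushing the cart, not Noor.
(e) Entailed — this follows by dropping conjuncts from the pushing event's description.
(f) Entailed — this follows by dropping conjuncts from the photographing event's description.

(e), (f)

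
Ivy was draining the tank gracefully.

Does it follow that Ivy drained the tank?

'was draining' is progressive; for an accomplishment like 'drain the tank', it doesn't entail completion.

no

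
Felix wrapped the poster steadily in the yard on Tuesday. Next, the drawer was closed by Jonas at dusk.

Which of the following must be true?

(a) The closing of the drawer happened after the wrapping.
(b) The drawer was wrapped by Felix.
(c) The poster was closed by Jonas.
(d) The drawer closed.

(a), (d)

(a) Entailed — the narrative places the wrapping before the closing.
(b) Not entailed — Felix wrapped the poster, not the drawer; the drawer belongs to the closing event.
(c) Not entailed — Jonas closed the drawer, not the poster; the poster belongs to the wrapping event.
(d) Entailed — 'Jonas closed the drawer' is causative; it entails the inchoative 'the drawer closed'.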